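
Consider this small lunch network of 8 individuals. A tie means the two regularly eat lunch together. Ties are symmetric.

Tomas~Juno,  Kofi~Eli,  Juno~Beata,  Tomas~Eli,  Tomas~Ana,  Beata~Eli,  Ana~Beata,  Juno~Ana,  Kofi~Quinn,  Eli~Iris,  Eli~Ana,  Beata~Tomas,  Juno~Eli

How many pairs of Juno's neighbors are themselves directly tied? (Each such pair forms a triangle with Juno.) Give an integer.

Juno's neighbors: Ana, Beata, Eli, and Tomas.
Neighbor pairs that are themselves tied: Juno–Ana–Beata; Juno–Ana–Eli; Juno–Ana–Tomas; Juno–Beata–Eli; Juno–Beata–Tomas; Juno–Eli–Tomas. Each forms one triangle with Juno, for 6 in total.

6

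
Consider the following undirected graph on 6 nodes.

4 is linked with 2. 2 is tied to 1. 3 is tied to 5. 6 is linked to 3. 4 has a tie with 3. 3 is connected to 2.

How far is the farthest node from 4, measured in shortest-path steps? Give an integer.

Distances from 4: 1:2, 2:1, 3:1, 5:2, 6:2.
The largest is 2 (to 1, 6, and 5), so the eccentricity of 4 is 2.

2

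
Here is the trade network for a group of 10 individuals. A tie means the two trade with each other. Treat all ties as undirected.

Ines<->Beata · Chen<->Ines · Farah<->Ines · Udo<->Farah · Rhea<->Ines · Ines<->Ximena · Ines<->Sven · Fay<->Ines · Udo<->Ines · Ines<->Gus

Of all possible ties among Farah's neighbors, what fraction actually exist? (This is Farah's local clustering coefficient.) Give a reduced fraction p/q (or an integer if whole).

1

Farah's neighbors: Ines and Udo (k = 2).
Possible neighbor pairs: C(2,2) = 1. Edges among them: Ines–Udo → e = 1.
Clustering(Farah) = 1/1.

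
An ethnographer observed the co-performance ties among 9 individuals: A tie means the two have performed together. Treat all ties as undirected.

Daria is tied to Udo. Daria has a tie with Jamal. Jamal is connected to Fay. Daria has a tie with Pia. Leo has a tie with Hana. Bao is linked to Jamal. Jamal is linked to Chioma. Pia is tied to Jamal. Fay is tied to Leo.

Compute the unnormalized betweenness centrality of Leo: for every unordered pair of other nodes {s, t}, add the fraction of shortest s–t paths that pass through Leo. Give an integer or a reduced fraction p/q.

7

Pairs whose geodesics pass through Leo — Fay–Hana: 1; Udo–Hana: 1; Bao–Hana: 1; Chioma–Hana: 1; Hana–Jamal: 1; Hana–Pia: 1; Hana–Daria: 1.
All other pairs contribute 0.
Summing the contributions gives betweenness(Leo) = 7.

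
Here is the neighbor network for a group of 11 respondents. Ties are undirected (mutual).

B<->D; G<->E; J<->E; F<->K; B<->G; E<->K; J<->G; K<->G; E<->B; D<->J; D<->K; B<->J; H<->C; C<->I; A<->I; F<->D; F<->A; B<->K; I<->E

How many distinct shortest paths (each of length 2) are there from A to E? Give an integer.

The shortest distance is 2, and the only length-2 path is A–I–E. So there is exactly 1 shortest path.

1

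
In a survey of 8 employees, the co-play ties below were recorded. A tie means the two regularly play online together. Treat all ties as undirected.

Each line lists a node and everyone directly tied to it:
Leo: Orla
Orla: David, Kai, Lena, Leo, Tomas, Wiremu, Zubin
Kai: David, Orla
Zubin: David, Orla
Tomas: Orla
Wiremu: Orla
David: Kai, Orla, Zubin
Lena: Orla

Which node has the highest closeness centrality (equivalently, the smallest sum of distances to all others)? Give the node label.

Farness (sum of distances to all others) for each node — David:11, Kai:12, Lena:13, Leo:13, Orla:7, Tomas:13, Wiremu:13, Zubin:12.
The smallest farness is 7, for Orla, so Orla has the highest closeness.

Orla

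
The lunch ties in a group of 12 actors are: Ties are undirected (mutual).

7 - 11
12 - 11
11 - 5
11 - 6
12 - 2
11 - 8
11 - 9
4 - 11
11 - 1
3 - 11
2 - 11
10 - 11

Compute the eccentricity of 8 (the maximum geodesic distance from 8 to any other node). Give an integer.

Distances from 8: 1:2, 2:2, 3:2, 4:2, 5:2, 6:2, 7:2, 9:2, 10:2, 11:1, 12:2.
The largest is 2 (to 10, 9, 7, 3, 6, 4, 1, 5, 12, and 2), so the eccentricity of 8 is 2.

2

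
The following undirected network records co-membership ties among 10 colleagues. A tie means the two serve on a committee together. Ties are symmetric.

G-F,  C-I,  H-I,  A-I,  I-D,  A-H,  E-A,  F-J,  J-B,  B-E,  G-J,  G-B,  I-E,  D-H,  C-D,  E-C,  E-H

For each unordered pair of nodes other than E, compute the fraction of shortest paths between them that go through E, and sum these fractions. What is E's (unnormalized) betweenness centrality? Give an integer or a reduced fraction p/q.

Pairs whose geodesics pass through E — A–C: 1/2; A–G: 1; A–B: 1; A–F: 2/2; A–J: 1; H–C: 1/3; H–G: 1; H–B: 1; H–F: 2/2; H–J: 1; D–G: 3/3; D–B: 3/3; D–F: 6/6; D–J: 3/3 … (+8 more pairs).
All other pairs contribute 0.
Summing the contributions gives betweenness(E) = 125/6.

125/6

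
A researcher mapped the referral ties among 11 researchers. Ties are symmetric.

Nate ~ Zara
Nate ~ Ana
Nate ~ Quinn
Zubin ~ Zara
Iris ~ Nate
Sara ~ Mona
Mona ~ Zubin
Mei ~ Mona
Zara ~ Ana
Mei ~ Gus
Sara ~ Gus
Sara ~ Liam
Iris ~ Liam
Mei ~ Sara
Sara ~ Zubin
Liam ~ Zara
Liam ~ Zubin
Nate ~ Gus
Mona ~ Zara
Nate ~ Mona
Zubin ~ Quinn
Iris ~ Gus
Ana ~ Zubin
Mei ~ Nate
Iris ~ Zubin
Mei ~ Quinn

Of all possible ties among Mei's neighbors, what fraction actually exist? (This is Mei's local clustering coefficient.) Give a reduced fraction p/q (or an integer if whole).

Mei's neighbors: Gus, Mona, Nate, Quinn, and Sara (k = 5).
Possible neighbor pairs: C(5,2) = 10. Edges among them: Gus–Nate, Gus–Sara, Mona–Nate, Mona–Sara, Nate–Quinn → e = 5.
Clustering(Mei) = 5/10 = 1/2.

1/2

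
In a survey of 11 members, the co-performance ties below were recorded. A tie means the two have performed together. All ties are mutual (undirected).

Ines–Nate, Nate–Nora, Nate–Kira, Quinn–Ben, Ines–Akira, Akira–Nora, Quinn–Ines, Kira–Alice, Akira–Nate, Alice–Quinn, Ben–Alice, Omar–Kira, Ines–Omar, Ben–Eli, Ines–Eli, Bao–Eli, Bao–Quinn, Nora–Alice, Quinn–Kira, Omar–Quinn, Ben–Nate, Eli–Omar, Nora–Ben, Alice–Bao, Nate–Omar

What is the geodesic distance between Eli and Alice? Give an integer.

2

One shortest route is Eli – Ben – Alice, which uses 2 edges, and Eli and Alice are not directly tied, so nothing shorter exists. So d(Eli,Alice) = 2.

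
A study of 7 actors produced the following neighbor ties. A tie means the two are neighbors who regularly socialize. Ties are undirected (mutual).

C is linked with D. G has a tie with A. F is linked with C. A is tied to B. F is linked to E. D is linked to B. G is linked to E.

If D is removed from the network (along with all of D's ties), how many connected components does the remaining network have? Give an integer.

D's neighbors (B and C) remain reachable from one another through other ties, so the rest of the network stays in one piece.

1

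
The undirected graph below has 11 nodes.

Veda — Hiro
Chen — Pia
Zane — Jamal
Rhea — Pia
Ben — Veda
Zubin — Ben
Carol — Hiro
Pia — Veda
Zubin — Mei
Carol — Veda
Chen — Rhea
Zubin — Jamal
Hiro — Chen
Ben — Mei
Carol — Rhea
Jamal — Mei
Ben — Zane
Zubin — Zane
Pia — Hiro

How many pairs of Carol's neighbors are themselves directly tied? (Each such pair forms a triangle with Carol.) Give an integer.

1

Carol's neighbors: Hiro, Rhea, and Veda.
Neighbor pairs that are themselves tied: Carol–Hiro–Veda. Each forms one triangle with Carol, for 1 in total.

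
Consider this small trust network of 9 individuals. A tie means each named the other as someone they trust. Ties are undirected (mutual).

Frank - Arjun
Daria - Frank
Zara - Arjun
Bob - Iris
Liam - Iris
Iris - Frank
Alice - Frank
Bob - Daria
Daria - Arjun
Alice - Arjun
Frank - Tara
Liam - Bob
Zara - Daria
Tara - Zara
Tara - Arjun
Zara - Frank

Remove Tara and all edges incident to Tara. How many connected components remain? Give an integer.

1

Tara's neighbors (Arjun, Frank, and Zara) remain reachable from one another through other ties, so the rest of the network stays in one piece.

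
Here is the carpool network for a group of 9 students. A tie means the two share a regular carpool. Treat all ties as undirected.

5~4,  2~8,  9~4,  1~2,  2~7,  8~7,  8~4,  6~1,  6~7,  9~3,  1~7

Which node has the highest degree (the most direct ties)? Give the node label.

Degrees — 1:3, 2:3, 3:1, 4:3, 5:1, 6:2, 7:4, 8:3, 9:2.
The maximum is 4, attained only by 7.

7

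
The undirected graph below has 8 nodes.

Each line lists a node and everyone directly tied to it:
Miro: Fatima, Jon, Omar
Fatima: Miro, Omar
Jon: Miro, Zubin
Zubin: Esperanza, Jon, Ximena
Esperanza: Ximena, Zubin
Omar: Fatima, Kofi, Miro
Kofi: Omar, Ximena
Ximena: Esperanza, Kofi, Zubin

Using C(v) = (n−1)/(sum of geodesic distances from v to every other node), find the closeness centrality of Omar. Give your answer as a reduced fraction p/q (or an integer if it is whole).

Distances from Omar: Esperanza:3, Fatima:1, Jon:2, Kofi:1, Miro:1, Ximena:2, Zubin:3. Sum = 13.
n = 8, so closeness = 7/13.

7/13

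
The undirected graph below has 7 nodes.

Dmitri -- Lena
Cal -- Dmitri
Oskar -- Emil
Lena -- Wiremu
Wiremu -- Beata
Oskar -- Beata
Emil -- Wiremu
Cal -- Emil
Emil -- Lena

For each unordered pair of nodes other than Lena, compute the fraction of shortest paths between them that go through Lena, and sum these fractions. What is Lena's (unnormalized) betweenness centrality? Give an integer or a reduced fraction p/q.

3

Pairs whose geodesics pass through Lena — Emil–Dmitri: 1/2; Oskar–Dmitri: 1/2; Beata–Dmitri: 1; Wiremu–Dmitri: 1.
All other pairs contribute 0.
Summing the contributions gives betweenness(Lena) = 3.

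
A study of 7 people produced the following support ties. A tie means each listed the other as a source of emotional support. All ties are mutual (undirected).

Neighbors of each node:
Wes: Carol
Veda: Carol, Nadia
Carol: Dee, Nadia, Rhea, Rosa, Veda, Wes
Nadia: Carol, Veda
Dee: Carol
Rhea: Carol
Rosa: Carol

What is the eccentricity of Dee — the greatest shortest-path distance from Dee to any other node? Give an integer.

2

Distances from Dee: Carol:1, Nadia:2, Rhea:2, Rosa:2, Veda:2, Wes:2.
The largest is 2 (to Rosa, Veda, Wes, Rhea, and Nadia), so the eccentricity of Dee is 2.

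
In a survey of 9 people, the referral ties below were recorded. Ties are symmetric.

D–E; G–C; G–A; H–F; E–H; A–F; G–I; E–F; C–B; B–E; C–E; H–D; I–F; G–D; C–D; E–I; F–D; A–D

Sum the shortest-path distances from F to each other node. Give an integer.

11

Distances from F: A:1, B:2, C:2, D:1, E:1, G:2, H:1, I:1.
Sum = 1 + 2 + 2 + 1 + 1 + 2 + 1 + 1 = 11.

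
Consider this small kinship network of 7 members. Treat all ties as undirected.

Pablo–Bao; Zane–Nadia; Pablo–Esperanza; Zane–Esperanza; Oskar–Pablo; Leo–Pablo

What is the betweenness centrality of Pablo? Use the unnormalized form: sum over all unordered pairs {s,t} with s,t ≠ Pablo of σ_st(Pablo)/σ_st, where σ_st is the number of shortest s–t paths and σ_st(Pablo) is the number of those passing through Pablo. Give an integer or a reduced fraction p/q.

12

Pairs whose geodesics pass through Pablo — Zane–Leo: 1; Zane–Oskar: 1; Zane–Bao: 1; Esperanza–Leo: 1; Esperanza–Oskar: 1; Esperanza–Bao: 1; Nadia–Leo: 1; Nadia–Oskar: 1; Nadia–Bao: 1; Leo–Oskar: 1; Leo–Bao: 1; Oskar–Bao: 1.
All other pairs contribute 0.
Summing the contributions gives betweenness(Pablo) = 12.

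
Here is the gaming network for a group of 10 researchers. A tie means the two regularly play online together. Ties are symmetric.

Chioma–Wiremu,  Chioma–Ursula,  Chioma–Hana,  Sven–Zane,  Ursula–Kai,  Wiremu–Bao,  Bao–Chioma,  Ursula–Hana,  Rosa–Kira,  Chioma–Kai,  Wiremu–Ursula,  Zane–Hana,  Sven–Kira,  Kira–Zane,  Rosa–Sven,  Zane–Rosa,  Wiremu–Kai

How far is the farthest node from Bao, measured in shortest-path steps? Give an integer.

4

Distances from Bao: Chioma:1, Hana:2, Kai:2, Kira:4, Rosa:4, Sven:4, Ursula:2, Wiremu:1, Zane:3.
The largest is 4 (to Kira, Rosa, and Sven), so the eccentricity of Bao is 4.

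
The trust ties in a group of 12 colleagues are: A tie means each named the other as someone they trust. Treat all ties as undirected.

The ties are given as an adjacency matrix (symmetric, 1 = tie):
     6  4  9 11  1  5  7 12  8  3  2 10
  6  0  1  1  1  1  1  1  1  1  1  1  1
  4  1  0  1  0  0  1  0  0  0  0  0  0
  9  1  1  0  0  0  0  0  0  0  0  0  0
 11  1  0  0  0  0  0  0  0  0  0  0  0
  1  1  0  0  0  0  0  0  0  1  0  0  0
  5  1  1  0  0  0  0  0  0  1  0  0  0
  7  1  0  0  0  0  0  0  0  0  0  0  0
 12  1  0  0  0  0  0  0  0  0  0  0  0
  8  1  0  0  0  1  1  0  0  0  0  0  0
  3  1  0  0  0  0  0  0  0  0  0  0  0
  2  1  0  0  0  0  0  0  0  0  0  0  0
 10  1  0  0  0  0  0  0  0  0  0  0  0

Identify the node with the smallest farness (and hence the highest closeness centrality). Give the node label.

Farness (sum of distances to all others) for each node — 1:20, 2:21, 3:21, 4:19, 5:19, 6:11, 7:21, 8:19, 9:20, 10:21, 11:21, 12:21.
The smallest farness is 11, for 6, so 6 has the highest closeness.

6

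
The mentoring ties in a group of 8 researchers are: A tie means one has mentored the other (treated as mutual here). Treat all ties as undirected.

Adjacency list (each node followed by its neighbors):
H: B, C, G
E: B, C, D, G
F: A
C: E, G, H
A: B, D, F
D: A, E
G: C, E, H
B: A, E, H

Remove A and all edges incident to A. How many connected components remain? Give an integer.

Without A, the remaining ties split the others into: {B, C, D, E, G, H}; {F}.
That's 2 separate components.

2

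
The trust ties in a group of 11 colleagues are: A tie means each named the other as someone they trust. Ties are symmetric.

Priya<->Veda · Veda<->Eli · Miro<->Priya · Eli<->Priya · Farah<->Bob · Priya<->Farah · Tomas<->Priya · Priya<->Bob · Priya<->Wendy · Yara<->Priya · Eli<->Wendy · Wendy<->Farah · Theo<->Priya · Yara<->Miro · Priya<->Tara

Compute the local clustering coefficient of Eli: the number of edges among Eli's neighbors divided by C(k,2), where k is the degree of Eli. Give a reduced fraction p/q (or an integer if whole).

2/3

Eli's neighbors: Priya, Veda, and Wendy (k = 3).
Possible neighbor pairs: C(3,2) = 3. Edges among them: Priya–Veda, Priya–Wendy → e = 2.
Clustering(Eli) = 2/3.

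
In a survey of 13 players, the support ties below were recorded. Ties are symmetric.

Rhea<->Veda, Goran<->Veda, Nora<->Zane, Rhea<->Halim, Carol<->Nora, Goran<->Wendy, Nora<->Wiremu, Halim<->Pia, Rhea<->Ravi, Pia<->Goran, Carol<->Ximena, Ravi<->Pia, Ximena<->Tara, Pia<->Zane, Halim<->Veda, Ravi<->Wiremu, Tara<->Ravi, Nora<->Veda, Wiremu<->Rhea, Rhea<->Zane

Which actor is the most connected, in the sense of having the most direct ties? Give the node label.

Rhea

Degrees — Carol:2, Goran:3, Halim:3, Nora:4, Pia:4, Ravi:4, Rhea:5, Tara:2, Veda:4, Wendy:1, Wiremu:3, Ximena:2, Zane:3.
The maximum is 5, attained only by Rhea.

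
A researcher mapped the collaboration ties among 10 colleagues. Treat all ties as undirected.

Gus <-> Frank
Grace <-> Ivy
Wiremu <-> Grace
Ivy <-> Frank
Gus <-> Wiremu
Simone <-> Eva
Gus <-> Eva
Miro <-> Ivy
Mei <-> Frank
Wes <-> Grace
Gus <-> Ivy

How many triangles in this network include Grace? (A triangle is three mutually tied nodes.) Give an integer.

Grace's neighbors are Ivy, Wes, and Wiremu, but none of them are tied to each other, so no triangle contains Grace.

0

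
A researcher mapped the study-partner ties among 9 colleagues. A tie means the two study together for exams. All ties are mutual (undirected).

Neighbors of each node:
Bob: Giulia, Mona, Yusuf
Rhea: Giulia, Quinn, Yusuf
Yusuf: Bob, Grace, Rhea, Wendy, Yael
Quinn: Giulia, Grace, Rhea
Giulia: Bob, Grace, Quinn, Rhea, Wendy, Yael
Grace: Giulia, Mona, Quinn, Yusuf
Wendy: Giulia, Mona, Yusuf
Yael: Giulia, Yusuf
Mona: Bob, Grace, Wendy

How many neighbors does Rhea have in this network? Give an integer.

Rhea is directly tied to Giulia, Quinn, and Yusuf. That is 3 neighbors, so the degree of Rhea is 3.

3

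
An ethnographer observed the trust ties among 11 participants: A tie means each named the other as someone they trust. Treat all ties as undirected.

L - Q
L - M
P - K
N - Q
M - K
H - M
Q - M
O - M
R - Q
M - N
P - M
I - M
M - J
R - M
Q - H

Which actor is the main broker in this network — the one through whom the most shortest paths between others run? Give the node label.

M

Unnormalized betweenness of each node: H:0, I:0, J:0, K:0, L:0, M:37, N:0, O:0, P:0, Q:3, R:0.
M has the largest value, 37, making it the main broker — the node through which the most shortest paths run.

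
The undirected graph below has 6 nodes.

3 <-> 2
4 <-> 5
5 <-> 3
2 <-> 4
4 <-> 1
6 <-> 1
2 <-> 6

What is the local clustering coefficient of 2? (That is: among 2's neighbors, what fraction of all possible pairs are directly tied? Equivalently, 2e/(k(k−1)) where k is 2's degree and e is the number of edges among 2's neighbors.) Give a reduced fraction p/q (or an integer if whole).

2's neighbors: 3, 4, and 6 (k = 3).
Possible neighbor pairs: C(3,2) = 3. Edges among them: none → e = 0.
Clustering(2) = 0/3 = 0.

0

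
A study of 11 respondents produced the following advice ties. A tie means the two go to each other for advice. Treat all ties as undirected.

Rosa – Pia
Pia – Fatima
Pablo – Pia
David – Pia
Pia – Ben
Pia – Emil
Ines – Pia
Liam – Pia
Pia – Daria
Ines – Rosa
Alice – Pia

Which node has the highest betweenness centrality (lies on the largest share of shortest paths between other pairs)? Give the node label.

Unnormalized betweenness of each node: Alice:0, Ben:0, Daria:0, David:0, Emil:0, Fatima:0, Ines:0, Liam:0, Pablo:0, Pia:44, Rosa:0.
Pia has the largest value, 44, making it the main broker — the node through which the most shortest paths run.

Pia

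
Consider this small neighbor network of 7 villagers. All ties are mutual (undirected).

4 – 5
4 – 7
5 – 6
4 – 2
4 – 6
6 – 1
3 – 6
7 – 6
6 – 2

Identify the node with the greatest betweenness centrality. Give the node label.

6

Unnormalized betweenness of each node: 1:0, 2:0, 3:0, 4:3/2, 5:0, 6:21/2, 7:0.
6 has the largest value, 21/2, making it the main broker — the node through which the most shortest paths run.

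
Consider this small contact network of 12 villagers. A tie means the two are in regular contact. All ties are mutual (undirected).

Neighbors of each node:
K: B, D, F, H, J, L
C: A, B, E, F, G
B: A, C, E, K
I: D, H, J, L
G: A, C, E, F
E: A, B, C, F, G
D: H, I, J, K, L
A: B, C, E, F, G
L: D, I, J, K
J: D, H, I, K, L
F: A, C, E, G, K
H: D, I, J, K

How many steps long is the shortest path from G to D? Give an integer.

One shortest route is G – F – K – D, which uses 3 edges, and at distance 2 from G we only reach {B, K}, which does not include D. So d(G,D) = 3.

3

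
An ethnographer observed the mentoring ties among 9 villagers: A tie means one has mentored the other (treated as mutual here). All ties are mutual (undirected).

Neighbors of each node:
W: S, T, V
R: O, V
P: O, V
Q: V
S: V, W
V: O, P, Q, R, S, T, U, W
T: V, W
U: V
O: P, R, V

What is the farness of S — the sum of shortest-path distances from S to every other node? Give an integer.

Distances from S: O:2, P:2, Q:2, R:2, T:2, U:2, V:1, W:1.
Sum = 2 + 2 + 2 + 2 + 2 + 2 + 1 + 1 = 14.

14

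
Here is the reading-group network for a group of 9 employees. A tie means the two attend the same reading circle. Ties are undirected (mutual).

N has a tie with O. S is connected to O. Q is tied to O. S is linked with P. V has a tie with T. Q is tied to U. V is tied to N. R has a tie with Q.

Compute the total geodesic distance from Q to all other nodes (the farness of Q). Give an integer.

Distances from Q: N:2, O:1, P:3, R:1, S:2, T:4, U:1, V:3.
Sum = 2 + 1 + 3 + 1 + 2 + 4 + 1 + 3 = 17.

17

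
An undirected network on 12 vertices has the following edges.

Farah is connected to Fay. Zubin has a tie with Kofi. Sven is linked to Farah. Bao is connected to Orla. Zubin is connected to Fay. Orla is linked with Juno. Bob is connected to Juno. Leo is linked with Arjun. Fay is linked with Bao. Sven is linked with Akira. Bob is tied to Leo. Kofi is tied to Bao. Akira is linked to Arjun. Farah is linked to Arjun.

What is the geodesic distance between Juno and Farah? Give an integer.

One shortest route is Juno – Bob – Leo – Arjun – Farah, which uses 4 edges, and at distance 3 from Juno we only reach {Arjun, Fay, Kofi}, which does not include Farah. So d(Juno,Farah) = 4.

4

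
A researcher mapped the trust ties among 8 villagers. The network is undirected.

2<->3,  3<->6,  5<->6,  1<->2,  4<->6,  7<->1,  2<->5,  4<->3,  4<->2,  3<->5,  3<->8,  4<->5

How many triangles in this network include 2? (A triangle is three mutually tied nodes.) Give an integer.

3

2's neighbors: 1, 3, 4, and 5.
Neighbor pairs that are themselves tied: 2–3–4; 2–3–5; 2–4–5. Each forms one triangle with 2, for 3 in total.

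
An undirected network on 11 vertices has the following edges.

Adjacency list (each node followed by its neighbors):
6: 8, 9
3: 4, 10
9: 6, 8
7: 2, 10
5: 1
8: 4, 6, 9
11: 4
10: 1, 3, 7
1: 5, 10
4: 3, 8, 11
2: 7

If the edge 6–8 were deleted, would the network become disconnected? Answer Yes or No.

Even without that edge, 6 still reaches 8 via 6 – 9 – 8, so the network stays connected. Not a bridge.

No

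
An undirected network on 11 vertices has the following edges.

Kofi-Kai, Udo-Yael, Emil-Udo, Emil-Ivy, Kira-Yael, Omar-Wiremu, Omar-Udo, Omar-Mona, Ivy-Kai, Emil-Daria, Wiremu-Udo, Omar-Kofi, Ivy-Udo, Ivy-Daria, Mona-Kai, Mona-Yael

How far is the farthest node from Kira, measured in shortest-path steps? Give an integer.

4

Distances from Kira: Daria:4, Emil:3, Ivy:3, Kai:3, Kofi:4, Mona:2, Omar:3, Udo:2, Wiremu:3, Yael:1.
The largest is 4 (to Kofi and Daria), so the eccentricity of Kira is 4.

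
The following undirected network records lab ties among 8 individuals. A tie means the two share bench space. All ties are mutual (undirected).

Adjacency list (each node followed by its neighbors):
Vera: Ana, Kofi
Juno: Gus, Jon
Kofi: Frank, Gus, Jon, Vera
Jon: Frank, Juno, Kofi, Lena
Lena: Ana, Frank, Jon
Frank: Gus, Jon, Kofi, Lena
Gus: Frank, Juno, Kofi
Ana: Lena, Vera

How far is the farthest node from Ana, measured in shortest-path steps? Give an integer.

3

Distances from Ana: Frank:2, Gus:3, Jon:2, Juno:3, Kofi:2, Lena:1, Vera:1.
The largest is 3 (to Juno and Gus), so the eccentricity of Ana is 3.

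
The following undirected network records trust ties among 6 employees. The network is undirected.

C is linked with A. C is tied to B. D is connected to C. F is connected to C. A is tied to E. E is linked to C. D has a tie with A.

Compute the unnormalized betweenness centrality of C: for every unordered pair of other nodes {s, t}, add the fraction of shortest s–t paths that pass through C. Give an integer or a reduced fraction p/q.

Pairs whose geodesics pass through C — F–B: 1; F–E: 1; F–A: 1; F–D: 1; B–E: 1; B–A: 1; B–D: 1; E–D: 1/2.
All other pairs contribute 0.
Summing the contributions gives betweenness(C) = 15/2.

15/2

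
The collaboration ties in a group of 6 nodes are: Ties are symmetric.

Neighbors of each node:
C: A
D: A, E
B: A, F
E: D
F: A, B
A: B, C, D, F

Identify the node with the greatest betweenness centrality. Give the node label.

A

Unnormalized betweenness of each node: A:8, B:0, C:0, D:4, E:0, F:0.
A has the largest value, 8, making it the main broker — the node through which the most shortest paths run.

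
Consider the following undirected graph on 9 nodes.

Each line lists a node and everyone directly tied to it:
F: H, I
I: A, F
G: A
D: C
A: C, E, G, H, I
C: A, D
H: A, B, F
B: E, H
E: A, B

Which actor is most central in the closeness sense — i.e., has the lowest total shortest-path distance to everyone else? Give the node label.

Farness (sum of distances to all others) for each node — A:11, B:19, C:16, D:23, E:16, F:19, G:18, H:14, I:16.
The smallest farness is 11, for A, so A has the highest closeness.

A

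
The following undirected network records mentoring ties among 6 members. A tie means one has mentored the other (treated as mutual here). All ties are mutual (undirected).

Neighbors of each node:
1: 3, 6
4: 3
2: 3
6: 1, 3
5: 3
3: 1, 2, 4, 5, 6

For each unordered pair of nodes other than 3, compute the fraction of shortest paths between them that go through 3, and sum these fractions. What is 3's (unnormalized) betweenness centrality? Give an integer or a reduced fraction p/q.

9

Pairs whose geodesics pass through 3 — 5–4: 1; 5–6: 1; 5–2: 1; 5–1: 1; 4–6: 1; 4–2: 1; 4–1: 1; 6–2: 1; 2–1: 1.
All other pairs contribute 0.
Summing the contributions gives betweenness(3) = 9.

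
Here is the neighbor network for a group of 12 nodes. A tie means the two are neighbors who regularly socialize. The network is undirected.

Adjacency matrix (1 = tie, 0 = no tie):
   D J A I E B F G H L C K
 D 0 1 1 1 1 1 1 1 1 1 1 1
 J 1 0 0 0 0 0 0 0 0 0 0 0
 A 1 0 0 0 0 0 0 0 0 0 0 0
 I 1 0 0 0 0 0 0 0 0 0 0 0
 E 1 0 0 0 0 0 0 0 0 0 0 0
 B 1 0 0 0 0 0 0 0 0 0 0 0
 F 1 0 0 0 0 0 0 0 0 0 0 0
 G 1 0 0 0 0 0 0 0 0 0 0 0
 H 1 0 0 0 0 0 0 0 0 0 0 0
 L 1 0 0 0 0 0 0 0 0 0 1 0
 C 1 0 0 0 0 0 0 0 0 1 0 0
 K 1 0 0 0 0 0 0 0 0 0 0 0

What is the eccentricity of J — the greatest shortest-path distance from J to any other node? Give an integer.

2

Distances from J: A:2, B:2, C:2, D:1, E:2, F:2, G:2, H:2, I:2, K:2, L:2.
The largest is 2 (to A, I, E, B, F, G, H, L, C, and K), so the eccentricity of J is 2.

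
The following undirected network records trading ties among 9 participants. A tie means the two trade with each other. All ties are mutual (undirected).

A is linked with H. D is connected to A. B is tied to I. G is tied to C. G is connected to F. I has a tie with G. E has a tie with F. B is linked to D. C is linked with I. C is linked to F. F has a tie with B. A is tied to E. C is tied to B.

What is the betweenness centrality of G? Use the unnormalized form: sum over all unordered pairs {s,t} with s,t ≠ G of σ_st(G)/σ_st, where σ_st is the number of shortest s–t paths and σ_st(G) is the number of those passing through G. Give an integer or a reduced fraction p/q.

Pairs whose geodesics pass through G — E–I: 1/3; I–F: 1/3.
All other pairs contribute 0.
Summing the contributions gives betweenness(G) = 2/3.

2/3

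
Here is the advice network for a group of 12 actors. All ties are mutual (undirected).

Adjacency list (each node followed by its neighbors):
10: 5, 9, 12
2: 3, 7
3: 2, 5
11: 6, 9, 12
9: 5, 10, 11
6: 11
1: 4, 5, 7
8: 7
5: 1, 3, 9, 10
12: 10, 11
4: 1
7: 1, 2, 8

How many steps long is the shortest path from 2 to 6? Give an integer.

One shortest route is 2 – 3 – 5 – 9 – 11 – 6, which uses 5 edges, and at distance 4 from 2 we only reach {11, 12}, which does not include 6. So d(2,6) = 5.

5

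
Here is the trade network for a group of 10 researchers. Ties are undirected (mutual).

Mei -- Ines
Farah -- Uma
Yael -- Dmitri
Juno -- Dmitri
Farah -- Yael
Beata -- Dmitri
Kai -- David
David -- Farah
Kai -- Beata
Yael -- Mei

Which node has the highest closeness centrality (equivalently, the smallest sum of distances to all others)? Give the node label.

Farness (sum of distances to all others) for each node — Beata:22, David:22, Dmitri:18, Farah:18, Ines:30, Juno:26, Kai:24, Mei:22, Uma:26, Yael:16.
The smallest farness is 16, for Yael, so Yael has the highest closeness.

Yael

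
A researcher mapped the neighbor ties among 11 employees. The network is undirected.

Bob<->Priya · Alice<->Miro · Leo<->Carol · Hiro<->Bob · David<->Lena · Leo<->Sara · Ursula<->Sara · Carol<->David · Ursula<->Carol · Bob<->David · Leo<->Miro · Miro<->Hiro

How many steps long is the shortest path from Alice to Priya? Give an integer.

One shortest route is Alice – Miro – Hiro – Bob – Priya, which uses 4 edges, and at distance 3 from Alice we only reach {Bob, Carol, Sara}, which does not include Priya. So d(Alice,Priya) = 4.

4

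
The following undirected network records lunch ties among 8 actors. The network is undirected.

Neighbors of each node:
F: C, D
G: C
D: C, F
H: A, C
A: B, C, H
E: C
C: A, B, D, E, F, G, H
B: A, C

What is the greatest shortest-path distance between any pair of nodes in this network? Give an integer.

2

Eccentricity of each node (its greatest distance to any other): A:2, B:2, C:1, D:2, E:2, F:2, G:2, H:2.
The maximum eccentricity is 2, realized for instance by the pair H–F via H – C – F. So the diameter is 2.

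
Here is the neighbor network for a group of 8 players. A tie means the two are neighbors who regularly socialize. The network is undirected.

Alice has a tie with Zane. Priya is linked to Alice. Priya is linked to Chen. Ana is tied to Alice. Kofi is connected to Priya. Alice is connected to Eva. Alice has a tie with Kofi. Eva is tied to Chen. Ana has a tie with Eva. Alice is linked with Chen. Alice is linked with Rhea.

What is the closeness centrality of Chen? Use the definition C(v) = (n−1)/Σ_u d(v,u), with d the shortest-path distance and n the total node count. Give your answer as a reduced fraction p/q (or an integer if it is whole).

Distances from Chen: Alice:1, Ana:2, Eva:1, Kofi:2, Priya:1, Rhea:2, Zane:2. Sum = 11.
n = 8, so closeness = 7/11.

7/11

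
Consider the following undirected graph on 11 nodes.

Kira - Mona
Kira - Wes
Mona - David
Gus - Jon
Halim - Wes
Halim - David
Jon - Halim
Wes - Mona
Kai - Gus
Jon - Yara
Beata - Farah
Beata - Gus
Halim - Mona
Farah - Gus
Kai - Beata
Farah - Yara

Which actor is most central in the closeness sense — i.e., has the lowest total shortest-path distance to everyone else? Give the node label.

Farness (sum of distances to all others) for each node — Beata:27, David:26, Farah:27, Gus:21, Halim:19, Jon:18, Kai:29, Kira:32, Mona:24, Wes:25, Yara:24.
The smallest farness is 18, for Jon, so Jon has the highest closeness.

Jon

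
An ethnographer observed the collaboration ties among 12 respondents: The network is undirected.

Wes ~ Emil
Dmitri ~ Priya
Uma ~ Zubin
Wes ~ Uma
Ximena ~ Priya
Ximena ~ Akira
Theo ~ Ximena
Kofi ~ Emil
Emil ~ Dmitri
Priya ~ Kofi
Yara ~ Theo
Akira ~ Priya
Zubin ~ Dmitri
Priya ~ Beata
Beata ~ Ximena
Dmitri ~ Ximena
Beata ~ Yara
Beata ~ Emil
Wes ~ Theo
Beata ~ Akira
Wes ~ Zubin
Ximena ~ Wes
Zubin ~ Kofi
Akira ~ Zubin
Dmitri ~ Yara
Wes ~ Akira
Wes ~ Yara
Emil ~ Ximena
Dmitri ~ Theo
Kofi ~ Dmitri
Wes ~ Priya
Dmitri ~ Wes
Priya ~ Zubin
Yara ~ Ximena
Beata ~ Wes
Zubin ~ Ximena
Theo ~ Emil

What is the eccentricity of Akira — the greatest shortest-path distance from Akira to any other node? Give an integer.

Distances from Akira: Beata:1, Dmitri:2, Emil:2, Kofi:2, Priya:1, Theo:2, Uma:2, Wes:1, Ximena:1, Yara:2, Zubin:1.
The largest is 2 (to Dmitri, Yara, Uma, Emil, Theo, and Kofi), so the eccentricity of Akira is 2.

2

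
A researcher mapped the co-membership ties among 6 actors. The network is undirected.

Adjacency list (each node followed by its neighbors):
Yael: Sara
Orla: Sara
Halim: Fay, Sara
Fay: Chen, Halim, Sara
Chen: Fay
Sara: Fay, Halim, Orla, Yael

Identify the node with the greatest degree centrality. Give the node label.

Sara

Degrees — Chen:1, Fay:3, Halim:2, Orla:1, Sara:4, Yael:1.
The maximum is 4, attained only by Sara.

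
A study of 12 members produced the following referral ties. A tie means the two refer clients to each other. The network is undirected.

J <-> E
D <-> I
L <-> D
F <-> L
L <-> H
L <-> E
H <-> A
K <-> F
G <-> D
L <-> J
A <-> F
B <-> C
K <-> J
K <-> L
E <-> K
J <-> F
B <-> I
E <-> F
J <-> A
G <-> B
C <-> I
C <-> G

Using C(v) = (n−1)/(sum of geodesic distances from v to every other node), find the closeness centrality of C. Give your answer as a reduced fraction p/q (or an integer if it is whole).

Distances from C: A:5, B:1, D:2, E:4, F:4, G:1, H:4, I:1, J:4, K:4, L:3. Sum = 33.
n = 12, so closeness = 11/33 = 1/3.

1/3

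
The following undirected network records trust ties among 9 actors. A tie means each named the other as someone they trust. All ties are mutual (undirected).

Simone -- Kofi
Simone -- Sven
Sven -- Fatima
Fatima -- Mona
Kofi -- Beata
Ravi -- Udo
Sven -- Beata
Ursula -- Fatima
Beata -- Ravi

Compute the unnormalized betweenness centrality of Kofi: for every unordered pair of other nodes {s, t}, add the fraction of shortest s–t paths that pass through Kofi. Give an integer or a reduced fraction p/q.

Pairs whose geodesics pass through Kofi — Ravi–Simone: 1/2; Udo–Simone: 1/2; Simone–Beata: 1/2.
All other pairs contribute 0.
Summing the contributions gives betweenness(Kofi) = 3/2.

3/2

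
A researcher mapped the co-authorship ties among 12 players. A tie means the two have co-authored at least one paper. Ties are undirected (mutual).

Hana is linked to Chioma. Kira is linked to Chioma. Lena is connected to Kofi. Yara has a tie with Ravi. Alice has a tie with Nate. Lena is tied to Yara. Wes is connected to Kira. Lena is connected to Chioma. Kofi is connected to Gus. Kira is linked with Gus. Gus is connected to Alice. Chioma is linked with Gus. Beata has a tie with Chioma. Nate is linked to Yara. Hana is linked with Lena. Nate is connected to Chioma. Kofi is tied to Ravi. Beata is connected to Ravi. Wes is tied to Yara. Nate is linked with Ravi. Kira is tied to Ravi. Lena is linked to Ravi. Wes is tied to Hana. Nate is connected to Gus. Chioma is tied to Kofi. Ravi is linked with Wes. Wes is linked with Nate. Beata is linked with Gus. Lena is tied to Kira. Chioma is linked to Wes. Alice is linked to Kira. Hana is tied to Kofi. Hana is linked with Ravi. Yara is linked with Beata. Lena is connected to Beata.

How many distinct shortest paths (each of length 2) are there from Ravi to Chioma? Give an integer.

The shortest distance is 2. The length-2 paths are: Ravi–Kira–Chioma; Ravi–Nate–Chioma; Ravi–Hana–Chioma; Ravi–Beata–Chioma; Ravi–Kofi–Chioma; Ravi–Wes–Chioma (and 1 more).
That gives 7 distinct shortest paths.

7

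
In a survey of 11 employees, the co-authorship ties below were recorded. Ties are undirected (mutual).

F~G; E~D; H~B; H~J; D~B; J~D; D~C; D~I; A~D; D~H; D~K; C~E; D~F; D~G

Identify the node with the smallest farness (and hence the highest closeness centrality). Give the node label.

Farness (sum of distances to all others) for each node — A:19, B:18, C:18, D:10, E:18, F:18, G:18, H:17, I:19, J:18, K:19.
The smallest farness is 10, for D, so D has the highest closeness.

D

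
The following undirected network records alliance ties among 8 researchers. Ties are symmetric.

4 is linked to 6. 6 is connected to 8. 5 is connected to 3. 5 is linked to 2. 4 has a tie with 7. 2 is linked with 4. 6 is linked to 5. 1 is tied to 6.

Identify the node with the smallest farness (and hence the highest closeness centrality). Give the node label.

Farness (sum of distances to all others) for each node — 1:16, 2:14, 3:18, 4:12, 5:12, 6:10, 7:18, 8:16.
The smallest farness is 10, for 6, so 6 has the highest closeness.

6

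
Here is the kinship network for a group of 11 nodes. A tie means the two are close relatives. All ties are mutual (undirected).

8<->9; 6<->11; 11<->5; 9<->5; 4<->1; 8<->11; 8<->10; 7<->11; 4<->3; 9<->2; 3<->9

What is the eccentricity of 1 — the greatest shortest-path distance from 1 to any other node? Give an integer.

6

Distances from 1: 2:4, 3:2, 4:1, 5:4, 6:6, 7:6, 8:4, 9:3, 10:5, 11:5.
The largest is 6 (to 6 and 7), so the eccentricity of 1 is 6.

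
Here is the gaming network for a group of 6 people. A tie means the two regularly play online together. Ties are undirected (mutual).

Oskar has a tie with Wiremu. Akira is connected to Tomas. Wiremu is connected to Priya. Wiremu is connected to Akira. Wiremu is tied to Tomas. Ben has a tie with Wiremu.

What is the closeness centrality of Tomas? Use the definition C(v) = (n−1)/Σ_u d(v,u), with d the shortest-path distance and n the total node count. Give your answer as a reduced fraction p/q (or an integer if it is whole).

Distances from Tomas: Akira:1, Ben:2, Oskar:2, Priya:2, Wiremu:1. Sum = 8.
n = 6, so closeness = 5/8.

5/8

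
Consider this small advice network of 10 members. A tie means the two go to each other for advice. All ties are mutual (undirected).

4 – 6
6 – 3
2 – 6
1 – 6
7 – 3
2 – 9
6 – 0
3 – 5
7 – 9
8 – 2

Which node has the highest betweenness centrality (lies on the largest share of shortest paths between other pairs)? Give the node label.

6

Unnormalized betweenness of each node: 0:0, 1:0, 2:12, 3:12, 4:0, 5:0, 6:25, 7:2, 8:0, 9:2.
6 has the largest value, 25, making it the main broker — the node through which the most shortest paths run.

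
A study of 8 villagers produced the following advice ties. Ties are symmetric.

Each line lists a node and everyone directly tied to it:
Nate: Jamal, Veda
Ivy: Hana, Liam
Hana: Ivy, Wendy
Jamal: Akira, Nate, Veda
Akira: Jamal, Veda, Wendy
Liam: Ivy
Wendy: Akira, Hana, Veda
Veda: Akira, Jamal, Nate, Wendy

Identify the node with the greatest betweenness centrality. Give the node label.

Wendy

Unnormalized betweenness of each node: Akira:2, Hana:10, Ivy:6, Jamal:1/2, Liam:0, Nate:0, Veda:13/2, Wendy:12.
Wendy has the largest value, 12, making it the main broker — the node through which the most shortest paths run.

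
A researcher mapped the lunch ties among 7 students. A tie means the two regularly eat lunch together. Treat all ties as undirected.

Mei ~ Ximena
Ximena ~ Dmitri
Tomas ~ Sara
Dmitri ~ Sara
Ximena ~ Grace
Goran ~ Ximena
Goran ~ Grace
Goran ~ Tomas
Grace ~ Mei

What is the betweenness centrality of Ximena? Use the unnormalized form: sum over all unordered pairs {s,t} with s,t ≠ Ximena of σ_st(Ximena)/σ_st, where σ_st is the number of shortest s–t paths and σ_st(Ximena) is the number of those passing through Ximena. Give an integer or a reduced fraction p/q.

11/2

Pairs whose geodesics pass through Ximena — Tomas–Mei: 1/2; Goran–Mei: 1/2; Goran–Dmitri: 1; Grace–Dmitri: 1; Grace–Sara: 1/2; Mei–Dmitri: 1; Mei–Sara: 1.
All other pairs contribute 0.
Summing the contributions gives betweenness(Ximena) = 11/2.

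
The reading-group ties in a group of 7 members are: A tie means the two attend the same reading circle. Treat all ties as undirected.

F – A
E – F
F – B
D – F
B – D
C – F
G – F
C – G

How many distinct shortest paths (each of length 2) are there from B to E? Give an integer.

1

The shortest distance is 2, and the only length-2 path is B–F–E. So there is exactly 1 shortest path.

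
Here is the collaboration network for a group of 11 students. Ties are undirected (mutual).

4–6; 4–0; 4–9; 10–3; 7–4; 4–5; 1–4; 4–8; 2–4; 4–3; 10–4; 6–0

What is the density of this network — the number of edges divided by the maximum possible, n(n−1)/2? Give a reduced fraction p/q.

12/55

There are 12 edges and 11 nodes, so the maximum possible is C(11,2) = 55.
Density = 12/55.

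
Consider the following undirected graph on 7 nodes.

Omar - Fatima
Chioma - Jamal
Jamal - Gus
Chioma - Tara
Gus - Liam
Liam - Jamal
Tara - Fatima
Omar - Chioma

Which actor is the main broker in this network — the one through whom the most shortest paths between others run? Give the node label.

Unnormalized betweenness of each node: Chioma:19/2, Fatima:1/2, Gus:0, Jamal:8, Liam:0, Omar:2, Tara:2.
Chioma has the largest value, 19/2, making it the main broker — the node through which the most shortest paths run.

Chioma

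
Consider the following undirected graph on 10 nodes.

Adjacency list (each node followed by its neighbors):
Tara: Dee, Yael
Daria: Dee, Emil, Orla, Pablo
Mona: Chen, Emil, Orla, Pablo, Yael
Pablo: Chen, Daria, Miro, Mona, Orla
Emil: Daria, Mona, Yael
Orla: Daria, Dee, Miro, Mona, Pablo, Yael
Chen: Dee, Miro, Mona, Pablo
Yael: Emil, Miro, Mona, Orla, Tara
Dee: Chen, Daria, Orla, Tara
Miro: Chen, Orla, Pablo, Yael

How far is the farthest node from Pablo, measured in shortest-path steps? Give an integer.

3

Distances from Pablo: Chen:1, Daria:1, Dee:2, Emil:2, Miro:1, Mona:1, Orla:1, Tara:3, Yael:2.
The largest is 3 (to Tara), so the eccentricity of Pablo is 3.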